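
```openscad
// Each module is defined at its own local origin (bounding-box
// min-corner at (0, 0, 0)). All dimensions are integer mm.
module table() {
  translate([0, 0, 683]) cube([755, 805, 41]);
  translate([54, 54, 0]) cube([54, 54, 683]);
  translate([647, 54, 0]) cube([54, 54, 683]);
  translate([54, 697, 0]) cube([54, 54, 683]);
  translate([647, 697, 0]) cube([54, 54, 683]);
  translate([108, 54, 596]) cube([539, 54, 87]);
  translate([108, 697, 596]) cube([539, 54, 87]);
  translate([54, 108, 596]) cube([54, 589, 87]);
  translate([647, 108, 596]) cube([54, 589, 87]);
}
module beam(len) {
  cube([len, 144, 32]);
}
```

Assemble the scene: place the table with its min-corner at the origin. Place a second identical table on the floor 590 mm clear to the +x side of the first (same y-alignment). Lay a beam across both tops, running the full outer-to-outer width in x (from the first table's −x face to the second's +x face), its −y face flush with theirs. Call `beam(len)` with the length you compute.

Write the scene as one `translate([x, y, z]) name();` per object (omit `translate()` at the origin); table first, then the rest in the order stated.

table();
translate([1345, 0, 0]) table();
translate([0, 0, 724]) beam(2100);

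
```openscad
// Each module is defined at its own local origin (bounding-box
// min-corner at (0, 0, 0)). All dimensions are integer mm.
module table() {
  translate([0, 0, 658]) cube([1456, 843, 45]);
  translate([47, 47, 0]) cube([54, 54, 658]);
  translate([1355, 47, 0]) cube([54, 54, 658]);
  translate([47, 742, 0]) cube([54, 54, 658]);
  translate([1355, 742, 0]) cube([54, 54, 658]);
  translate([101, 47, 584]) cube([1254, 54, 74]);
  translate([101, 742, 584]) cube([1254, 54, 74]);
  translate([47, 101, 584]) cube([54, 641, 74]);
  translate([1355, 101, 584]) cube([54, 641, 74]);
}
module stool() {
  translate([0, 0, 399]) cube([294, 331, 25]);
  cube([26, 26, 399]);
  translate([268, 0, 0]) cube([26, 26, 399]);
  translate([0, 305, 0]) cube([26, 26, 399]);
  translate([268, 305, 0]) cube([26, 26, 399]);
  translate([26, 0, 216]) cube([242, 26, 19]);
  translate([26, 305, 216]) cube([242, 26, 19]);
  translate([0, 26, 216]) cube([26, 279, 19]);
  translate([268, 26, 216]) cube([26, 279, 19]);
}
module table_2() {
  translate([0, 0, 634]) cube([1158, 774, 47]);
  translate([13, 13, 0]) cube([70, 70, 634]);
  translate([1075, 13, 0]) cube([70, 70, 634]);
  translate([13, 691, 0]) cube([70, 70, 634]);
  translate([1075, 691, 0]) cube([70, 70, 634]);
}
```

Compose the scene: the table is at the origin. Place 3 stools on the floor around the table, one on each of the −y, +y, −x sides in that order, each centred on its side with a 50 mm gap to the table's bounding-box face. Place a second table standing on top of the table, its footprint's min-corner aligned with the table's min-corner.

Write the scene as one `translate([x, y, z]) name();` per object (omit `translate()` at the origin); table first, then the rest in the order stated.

table();
translate([581, -381, 0]) stool();
translate([581, 893, 0]) stool();
translate([-344, 256, 0]) stool();
translate([0, 0, 703]) table_2();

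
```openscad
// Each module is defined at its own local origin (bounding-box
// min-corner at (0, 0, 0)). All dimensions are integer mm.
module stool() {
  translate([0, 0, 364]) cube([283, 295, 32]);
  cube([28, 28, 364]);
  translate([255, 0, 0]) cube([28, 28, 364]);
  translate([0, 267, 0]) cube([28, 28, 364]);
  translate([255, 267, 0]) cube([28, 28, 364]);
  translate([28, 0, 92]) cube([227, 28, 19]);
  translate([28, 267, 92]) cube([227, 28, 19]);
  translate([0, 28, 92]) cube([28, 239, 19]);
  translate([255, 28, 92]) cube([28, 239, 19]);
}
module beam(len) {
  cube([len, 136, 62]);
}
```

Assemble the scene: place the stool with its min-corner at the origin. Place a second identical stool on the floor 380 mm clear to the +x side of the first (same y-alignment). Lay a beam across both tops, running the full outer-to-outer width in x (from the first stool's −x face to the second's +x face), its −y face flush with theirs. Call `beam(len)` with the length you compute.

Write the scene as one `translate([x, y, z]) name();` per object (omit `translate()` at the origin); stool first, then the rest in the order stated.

stool();
translate([663, 0, 0]) stool();
translate([0, 0, 396]) beam(946);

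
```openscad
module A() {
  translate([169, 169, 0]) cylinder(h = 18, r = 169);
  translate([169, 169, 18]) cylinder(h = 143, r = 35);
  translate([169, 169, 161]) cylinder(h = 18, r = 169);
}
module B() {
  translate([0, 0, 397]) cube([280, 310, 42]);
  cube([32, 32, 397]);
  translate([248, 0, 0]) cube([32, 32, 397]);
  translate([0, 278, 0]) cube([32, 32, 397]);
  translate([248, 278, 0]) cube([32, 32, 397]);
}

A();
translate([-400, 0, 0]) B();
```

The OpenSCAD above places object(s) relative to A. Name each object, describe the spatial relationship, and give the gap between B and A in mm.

A is a spool. B is a stool. The stool is on the floor beside the spool on its −x side. The gap between the stool and the spool is 120 mm.

The stool's nearest face is 120 mm from the spool's −x face.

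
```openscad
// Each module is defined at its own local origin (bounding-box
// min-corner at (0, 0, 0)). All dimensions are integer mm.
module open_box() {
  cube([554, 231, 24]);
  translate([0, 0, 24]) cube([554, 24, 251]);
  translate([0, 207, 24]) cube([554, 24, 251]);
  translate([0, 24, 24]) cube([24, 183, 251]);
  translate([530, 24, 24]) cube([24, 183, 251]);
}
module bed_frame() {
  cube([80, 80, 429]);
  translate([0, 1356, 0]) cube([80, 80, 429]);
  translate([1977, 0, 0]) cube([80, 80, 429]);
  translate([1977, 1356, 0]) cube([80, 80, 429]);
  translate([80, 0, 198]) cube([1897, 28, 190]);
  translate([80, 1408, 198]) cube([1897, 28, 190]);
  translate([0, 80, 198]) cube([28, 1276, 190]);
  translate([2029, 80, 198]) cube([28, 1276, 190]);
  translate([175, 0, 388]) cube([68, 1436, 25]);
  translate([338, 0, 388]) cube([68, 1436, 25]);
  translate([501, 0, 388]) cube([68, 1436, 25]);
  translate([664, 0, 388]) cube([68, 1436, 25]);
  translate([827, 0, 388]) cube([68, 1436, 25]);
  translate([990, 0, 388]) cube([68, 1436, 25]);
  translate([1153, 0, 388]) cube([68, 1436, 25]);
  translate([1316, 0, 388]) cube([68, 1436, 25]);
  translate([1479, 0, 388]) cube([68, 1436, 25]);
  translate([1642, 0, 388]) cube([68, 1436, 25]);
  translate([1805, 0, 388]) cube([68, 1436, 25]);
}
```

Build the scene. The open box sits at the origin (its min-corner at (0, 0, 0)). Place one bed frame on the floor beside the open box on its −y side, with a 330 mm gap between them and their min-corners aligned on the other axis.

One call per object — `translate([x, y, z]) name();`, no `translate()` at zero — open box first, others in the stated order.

open_box();
translate([0, -1766, 0]) bed_frame();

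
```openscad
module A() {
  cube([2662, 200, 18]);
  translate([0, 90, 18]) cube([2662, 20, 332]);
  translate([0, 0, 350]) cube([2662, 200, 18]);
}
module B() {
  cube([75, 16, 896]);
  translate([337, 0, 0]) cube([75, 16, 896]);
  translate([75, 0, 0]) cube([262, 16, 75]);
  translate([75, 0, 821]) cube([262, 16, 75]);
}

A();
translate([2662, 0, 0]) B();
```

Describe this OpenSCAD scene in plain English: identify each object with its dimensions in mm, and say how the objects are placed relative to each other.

A is an I-beam lying along x, 2662 mm long. Overall section height 368 mm. Two flanges 200 mm wide (y) and 18 mm thick, one on the floor and one at the top; a web 20 mm thick runs between them, centred on the flange width.

B is a rectangular picture frame lying in the x–z plane (depth along y). The opening is 262 mm wide (x) by 746 mm tall (z), surrounded by a border 75 mm wide on all four sides. The frame is 16 mm deep and is made of two full-height vertical stiles with two horizontal rails fitted between them.

The picture frame is against the I-beam's +x side, with their −y faces flush.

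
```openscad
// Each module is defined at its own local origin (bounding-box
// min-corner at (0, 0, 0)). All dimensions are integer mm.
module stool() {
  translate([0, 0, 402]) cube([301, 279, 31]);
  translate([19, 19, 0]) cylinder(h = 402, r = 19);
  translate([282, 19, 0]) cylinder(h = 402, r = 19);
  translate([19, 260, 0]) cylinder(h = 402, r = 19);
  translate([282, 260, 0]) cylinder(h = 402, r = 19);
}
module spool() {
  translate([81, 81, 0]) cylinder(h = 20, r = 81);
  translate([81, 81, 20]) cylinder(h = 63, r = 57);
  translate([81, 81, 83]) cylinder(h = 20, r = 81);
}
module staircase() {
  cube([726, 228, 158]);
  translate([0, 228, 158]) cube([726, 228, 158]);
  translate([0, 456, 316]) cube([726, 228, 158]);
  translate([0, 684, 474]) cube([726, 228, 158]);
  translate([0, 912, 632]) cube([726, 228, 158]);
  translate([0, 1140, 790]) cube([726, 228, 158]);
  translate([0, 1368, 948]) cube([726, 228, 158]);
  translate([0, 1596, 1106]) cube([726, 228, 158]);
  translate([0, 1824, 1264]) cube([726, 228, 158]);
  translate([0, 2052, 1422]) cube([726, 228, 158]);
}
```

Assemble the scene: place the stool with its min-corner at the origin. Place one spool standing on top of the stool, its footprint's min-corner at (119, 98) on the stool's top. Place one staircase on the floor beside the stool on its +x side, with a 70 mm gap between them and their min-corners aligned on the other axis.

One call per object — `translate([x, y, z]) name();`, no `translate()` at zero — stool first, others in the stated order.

stool();
translate([119, 98, 433]) spool();
translate([371, 0, 0]) staircase();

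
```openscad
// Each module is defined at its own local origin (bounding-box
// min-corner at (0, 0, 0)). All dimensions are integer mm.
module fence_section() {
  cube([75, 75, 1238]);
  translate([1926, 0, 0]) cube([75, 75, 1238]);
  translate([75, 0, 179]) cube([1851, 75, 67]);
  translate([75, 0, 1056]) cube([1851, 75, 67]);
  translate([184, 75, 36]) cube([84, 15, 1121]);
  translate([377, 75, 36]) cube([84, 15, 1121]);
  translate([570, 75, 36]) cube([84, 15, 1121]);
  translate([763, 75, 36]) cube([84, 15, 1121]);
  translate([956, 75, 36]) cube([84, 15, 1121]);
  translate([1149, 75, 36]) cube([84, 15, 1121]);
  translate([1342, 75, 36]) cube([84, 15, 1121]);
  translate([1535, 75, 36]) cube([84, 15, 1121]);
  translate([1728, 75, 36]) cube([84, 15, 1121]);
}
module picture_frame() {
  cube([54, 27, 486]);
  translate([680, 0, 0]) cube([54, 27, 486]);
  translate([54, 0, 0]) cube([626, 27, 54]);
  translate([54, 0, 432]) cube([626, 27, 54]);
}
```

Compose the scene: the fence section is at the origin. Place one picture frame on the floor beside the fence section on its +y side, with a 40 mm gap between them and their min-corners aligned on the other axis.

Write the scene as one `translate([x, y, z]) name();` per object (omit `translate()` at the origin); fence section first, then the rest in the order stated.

fence_section();
translate([0, 130, 0]) picture_frame();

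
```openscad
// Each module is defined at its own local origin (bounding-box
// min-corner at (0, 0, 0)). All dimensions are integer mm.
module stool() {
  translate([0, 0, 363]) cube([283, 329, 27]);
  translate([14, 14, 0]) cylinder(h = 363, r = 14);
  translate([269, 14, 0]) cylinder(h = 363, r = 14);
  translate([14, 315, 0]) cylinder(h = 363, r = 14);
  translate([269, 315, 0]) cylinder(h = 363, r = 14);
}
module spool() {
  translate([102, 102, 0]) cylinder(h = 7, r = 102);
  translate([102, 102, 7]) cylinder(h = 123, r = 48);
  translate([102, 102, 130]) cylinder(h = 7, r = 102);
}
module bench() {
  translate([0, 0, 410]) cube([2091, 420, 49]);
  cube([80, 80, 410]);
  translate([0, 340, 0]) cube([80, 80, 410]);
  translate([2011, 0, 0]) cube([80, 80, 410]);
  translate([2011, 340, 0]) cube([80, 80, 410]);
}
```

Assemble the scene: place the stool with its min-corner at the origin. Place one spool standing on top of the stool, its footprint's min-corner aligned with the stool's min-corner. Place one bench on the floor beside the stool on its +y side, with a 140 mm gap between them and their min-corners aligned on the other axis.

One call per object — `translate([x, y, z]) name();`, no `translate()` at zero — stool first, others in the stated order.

stool();
translate([0, 0, 390]) spool();
translate([0, 469, 0]) bench();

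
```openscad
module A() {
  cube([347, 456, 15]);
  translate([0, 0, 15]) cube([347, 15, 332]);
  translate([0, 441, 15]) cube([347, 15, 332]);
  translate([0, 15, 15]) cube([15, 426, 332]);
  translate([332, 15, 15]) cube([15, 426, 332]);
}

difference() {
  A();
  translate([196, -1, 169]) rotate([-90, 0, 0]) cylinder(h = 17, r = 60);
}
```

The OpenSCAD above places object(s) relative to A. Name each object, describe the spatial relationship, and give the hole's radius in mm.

The subtracted cylinder has r = 60 mm.

A is an open box. The open box has a circular hole through its front wall. The hole's radius is 60 mm.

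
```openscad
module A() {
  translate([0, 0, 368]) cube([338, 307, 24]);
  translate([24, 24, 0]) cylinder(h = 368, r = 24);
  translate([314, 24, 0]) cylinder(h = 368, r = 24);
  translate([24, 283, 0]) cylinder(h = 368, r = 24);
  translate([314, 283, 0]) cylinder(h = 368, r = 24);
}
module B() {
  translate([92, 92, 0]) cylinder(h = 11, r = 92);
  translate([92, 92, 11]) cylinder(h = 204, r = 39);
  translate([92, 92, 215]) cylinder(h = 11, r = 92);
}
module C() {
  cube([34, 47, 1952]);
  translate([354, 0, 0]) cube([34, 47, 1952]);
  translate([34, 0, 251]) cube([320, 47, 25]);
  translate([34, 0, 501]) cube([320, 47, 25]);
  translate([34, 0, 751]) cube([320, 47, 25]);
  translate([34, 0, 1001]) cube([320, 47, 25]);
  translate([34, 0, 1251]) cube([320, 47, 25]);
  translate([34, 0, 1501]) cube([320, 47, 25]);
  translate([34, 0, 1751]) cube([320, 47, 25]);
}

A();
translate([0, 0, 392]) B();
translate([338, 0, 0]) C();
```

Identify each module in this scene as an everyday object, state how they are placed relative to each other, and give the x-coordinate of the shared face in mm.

The stool's +x face and the ladder's −x face are both at x = 338 mm.

A is a stool. B is a spool. C is a ladder. The spool is on top of the stool. The ladder is against the stool's +x side, with their −y faces flush. The x-coordinate of the shared face is 338 mm.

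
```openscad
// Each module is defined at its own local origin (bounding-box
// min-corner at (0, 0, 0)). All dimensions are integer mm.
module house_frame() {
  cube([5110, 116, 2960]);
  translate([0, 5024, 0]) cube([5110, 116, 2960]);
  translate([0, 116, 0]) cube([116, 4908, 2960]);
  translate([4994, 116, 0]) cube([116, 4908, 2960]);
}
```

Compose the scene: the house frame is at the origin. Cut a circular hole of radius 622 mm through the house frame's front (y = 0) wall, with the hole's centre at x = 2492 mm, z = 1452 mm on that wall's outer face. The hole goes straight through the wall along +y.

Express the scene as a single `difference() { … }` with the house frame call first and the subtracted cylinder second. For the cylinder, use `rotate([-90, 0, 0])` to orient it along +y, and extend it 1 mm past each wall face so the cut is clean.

difference() {
  house_frame();
  translate([2492, -1, 1452]) rotate([-90, 0, 0]) cylinder(h = 118, r = 622);
}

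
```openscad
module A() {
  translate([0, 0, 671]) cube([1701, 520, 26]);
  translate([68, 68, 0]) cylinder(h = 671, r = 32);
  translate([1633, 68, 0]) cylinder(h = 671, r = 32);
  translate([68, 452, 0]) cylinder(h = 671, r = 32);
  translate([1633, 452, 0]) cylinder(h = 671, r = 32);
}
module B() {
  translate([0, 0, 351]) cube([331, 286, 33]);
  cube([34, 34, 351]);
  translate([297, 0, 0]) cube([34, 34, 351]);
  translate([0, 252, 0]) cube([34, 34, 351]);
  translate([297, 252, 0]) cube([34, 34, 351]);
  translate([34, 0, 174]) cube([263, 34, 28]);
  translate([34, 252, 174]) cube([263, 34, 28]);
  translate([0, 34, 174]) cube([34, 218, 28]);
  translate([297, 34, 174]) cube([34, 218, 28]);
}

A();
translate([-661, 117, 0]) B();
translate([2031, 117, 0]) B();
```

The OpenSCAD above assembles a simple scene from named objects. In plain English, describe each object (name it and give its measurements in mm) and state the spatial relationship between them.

A is a table: top 1701 mm (x) × 520 mm (y), 26 mm thick, upper face at z = 697 mm, on four round legs of 64 mm diameter, each leg's bounding box inset 36 mm from the nearest pair of top edges, running from z = 0 to the bottom of the top.

B is a four-legged stool. The seat is 331×286 mm, 33 mm thick, top at z = 384 mm. It stands on four square legs, each 34×34 mm in cross-section, from z = 0 to the seat underside, each flush with a corner of the seat. Four stretchers, 34 mm wide and 28 mm tall, connect adjacent legs with their undersides at z = 174 mm, each running between the inner faces of the legs it joins and aligned with the legs' outer faces on the other axis.

Two stools sit around the table at the −x, +x sides.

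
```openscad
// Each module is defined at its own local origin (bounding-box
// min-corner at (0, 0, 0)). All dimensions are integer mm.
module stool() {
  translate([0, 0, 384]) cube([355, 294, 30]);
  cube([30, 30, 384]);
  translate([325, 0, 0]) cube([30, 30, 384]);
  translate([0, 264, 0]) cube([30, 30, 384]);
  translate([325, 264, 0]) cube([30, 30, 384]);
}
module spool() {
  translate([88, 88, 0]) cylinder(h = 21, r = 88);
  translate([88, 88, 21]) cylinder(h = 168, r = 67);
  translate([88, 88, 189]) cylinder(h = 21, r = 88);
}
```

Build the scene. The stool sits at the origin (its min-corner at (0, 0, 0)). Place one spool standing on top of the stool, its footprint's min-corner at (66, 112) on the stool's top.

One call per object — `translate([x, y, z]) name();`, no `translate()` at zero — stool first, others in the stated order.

stool();
translate([66, 112, 414]) spool();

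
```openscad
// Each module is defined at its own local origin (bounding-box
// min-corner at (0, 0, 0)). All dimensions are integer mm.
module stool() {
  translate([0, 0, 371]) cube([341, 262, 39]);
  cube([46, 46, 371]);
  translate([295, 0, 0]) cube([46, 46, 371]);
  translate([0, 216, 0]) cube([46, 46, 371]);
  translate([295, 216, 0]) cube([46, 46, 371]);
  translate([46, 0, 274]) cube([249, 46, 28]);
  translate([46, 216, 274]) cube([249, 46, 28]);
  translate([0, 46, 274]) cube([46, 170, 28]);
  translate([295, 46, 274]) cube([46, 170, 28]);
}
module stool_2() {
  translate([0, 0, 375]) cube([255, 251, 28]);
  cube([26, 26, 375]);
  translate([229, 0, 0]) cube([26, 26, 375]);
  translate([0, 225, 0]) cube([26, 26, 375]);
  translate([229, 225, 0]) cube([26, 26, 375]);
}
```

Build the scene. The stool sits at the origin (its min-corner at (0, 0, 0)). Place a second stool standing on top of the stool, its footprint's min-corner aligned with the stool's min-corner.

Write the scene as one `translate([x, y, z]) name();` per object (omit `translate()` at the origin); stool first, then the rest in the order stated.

stool();
translate([0, 0, 410]) stool_2();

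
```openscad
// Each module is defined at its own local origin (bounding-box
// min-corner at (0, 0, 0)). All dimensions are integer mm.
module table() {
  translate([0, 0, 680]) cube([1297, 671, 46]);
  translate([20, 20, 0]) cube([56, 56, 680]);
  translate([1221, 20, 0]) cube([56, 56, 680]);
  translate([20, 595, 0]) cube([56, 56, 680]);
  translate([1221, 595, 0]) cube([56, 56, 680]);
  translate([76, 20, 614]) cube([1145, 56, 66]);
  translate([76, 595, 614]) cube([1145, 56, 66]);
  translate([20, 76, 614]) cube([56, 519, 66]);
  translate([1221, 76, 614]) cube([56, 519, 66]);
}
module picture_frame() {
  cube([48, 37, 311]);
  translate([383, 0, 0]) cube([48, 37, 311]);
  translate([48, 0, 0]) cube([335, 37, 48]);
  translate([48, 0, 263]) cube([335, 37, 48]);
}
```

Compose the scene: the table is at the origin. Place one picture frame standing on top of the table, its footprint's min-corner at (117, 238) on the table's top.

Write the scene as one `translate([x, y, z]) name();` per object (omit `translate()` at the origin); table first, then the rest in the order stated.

table();
translate([117, 238, 726]) picture_frame();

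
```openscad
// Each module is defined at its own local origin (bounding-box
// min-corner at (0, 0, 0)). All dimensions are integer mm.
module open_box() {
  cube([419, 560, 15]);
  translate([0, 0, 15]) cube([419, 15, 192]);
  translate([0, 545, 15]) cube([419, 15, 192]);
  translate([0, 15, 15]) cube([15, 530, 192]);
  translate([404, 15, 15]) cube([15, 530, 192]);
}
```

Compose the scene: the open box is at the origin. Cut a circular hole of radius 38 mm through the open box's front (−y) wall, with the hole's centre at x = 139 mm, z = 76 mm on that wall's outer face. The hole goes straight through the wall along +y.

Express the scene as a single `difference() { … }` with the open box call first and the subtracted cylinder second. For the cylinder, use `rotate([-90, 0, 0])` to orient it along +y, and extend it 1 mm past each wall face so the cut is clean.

difference() {
  open_box();
  translate([139, -1, 76]) rotate([-90, 0, 0]) cylinder(h = 17, r = 38);
}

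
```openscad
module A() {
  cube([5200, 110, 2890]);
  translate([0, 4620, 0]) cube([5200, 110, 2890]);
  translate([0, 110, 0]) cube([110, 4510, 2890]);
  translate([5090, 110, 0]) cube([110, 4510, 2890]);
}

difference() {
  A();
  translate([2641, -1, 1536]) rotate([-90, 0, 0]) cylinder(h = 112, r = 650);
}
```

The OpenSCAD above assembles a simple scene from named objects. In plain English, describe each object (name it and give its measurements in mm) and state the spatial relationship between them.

A is a box-shaped house frame (walls only): outside footprint 5200×4730 mm, wall height 2890 mm, wall thickness 110 mm. The two y-facing walls run the full x-width; the two x-facing walls fit between the inner faces of the y-facing walls.

The house frame has a circular hole of radius 650 mm through its front wall, centred at (x = 2641, z = 1536).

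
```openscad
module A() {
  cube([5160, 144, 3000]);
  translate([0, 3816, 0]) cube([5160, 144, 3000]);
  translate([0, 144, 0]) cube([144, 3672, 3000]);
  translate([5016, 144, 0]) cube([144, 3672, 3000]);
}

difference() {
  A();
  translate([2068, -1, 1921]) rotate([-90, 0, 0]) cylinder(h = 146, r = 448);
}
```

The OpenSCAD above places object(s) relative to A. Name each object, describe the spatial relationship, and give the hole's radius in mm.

A is a house frame. The house frame has a circular hole through its front wall. The hole's radius is 448 mm.

The subtracted cylinder has r = 448 mm.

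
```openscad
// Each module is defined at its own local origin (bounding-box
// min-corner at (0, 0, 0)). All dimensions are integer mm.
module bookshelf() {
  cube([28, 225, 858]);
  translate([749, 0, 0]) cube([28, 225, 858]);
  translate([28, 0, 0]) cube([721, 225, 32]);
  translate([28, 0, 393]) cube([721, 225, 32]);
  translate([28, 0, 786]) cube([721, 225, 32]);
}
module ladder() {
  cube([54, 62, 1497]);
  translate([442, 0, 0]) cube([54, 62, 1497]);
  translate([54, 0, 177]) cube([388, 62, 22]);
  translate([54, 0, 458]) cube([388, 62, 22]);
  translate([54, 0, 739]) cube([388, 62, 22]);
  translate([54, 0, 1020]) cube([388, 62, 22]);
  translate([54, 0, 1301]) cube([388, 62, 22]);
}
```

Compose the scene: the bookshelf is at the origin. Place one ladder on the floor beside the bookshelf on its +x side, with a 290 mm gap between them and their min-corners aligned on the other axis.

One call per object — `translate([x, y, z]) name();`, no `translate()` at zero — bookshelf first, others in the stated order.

bookshelf();
translate([1067, 0, 0]) ladder();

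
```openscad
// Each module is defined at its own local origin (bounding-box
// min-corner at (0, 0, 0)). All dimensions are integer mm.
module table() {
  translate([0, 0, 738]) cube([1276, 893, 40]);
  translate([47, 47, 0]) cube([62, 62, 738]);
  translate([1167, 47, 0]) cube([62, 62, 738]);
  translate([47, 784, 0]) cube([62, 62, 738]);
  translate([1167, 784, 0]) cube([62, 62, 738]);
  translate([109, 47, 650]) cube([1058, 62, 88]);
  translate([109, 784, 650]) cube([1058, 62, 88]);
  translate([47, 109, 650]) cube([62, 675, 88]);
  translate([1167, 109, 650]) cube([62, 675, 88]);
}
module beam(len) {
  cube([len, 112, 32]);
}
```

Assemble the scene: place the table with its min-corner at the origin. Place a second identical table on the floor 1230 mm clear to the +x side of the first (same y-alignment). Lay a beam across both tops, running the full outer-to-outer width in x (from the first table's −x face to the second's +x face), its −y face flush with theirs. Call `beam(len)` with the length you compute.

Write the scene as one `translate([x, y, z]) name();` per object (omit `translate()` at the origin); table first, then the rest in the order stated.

table();
translate([2506, 0, 0]) table();
translate([0, 0, 778]) beam(3782);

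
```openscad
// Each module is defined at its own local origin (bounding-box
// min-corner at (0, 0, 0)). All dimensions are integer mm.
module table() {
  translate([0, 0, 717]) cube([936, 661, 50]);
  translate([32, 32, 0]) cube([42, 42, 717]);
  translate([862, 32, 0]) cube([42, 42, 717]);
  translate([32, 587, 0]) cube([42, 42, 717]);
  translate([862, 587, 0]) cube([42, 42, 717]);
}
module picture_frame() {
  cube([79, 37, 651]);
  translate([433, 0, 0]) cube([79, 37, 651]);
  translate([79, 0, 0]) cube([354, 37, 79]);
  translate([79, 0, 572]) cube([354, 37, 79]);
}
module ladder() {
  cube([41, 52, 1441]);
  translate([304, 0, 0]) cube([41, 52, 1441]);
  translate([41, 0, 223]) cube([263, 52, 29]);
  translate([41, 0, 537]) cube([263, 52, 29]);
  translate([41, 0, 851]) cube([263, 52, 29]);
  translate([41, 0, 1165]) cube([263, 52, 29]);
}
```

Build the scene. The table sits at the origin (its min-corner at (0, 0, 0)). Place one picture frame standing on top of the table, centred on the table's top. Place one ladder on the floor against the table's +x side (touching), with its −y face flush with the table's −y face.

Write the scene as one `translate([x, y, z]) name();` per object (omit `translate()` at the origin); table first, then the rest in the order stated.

table();
translate([212, 312, 767]) picture_frame();
translate([936, 0, 0]) ladder();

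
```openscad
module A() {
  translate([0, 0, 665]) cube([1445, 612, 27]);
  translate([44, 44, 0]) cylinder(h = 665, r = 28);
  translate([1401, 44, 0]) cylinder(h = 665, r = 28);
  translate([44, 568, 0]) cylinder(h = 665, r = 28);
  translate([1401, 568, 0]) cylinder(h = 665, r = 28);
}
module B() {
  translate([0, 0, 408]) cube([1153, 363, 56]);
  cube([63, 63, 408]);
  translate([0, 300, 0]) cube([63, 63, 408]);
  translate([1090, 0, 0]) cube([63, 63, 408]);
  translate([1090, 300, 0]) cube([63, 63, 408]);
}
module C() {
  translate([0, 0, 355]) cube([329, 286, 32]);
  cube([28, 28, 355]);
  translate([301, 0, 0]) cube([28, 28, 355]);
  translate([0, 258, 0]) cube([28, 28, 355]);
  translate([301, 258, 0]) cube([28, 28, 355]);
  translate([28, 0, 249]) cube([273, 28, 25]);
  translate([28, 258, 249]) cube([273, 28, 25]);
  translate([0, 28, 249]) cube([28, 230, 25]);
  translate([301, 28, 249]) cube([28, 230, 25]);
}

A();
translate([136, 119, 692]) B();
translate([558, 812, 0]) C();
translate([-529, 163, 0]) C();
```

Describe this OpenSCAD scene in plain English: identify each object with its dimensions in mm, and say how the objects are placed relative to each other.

A is a table: top 1445 mm (x) × 612 mm (y), 27 mm thick, upper face at z = 692 mm, on four round legs of 56 mm diameter, each leg's bounding box inset 16 mm from the nearest pair of top edges, running from z = 0 to the bottom of the top.

B is a bench: a 1153×363 mm seat slab, 56 mm thick, top at z = 464 mm, on four 63×63 mm square legs flush with the seat corners and standing on z = 0.

C is a four-legged stool. The seat is 329×286 mm, 32 mm thick, top at z = 387 mm. It stands on four square legs, each 28×28 mm in cross-section, from z = 0 to the seat underside, each flush with a corner of the seat. Four stretchers, 28 mm wide and 25 mm tall, connect adjacent legs with their undersides at z = 249 mm, each running between the inner faces of the legs it joins and aligned with the legs' outer faces on the other axis.

The bench is on top of the table. Two stools sit around the table at the +y, −x sides.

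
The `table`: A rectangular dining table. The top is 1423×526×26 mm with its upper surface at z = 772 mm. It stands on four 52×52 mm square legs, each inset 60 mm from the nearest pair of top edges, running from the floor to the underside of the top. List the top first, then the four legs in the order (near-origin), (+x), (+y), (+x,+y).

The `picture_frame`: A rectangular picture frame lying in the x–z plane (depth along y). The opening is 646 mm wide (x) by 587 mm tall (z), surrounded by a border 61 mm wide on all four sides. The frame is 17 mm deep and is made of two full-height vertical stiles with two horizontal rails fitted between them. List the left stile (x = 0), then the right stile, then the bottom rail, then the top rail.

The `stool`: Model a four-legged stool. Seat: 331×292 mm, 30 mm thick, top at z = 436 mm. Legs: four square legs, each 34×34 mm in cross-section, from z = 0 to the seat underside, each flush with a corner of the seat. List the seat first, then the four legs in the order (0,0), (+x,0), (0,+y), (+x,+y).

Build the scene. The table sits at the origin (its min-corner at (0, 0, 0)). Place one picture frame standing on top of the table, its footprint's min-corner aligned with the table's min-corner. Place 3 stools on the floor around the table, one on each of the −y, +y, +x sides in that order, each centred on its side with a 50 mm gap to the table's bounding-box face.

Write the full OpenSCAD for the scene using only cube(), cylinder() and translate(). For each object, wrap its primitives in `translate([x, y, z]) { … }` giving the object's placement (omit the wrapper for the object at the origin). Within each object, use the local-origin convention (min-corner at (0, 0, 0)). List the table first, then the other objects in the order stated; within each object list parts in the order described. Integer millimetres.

translate([0, 0, 746]) cube([1423, 526, 26]);
translate([60, 60, 0]) cube([52, 52, 746]);
translate([1311, 60, 0]) cube([52, 52, 746]);
translate([60, 414, 0]) cube([52, 52, 746]);
translate([1311, 414, 0]) cube([52, 52, 746]);
translate([0, 0, 772]) {
  cube([61, 17, 709]);
  translate([707, 0, 0]) cube([61, 17, 709]);
  translate([61, 0, 0]) cube([646, 17, 61]);
  translate([61, 0, 648]) cube([646, 17, 61]);
}
translate([546, -342, 0]) {
  translate([0, 0, 406]) cube([331, 292, 30]);
  cube([34, 34, 406]);
  translate([297, 0, 0]) cube([34, 34, 406]);
  translate([0, 258, 0]) cube([34, 34, 406]);
  translate([297, 258, 0]) cube([34, 34, 406]);
}
translate([546, 576, 0]) {
  translate([0, 0, 406]) cube([331, 292, 30]);
  cube([34, 34, 406]);
  translate([297, 0, 0]) cube([34, 34, 406]);
  translate([0, 258, 0]) cube([34, 34, 406]);
  translate([297, 258, 0]) cube([34, 34, 406]);
}
translate([1473, 117, 0]) {
  translate([0, 0, 406]) cube([331, 292, 30]);
  cube([34, 34, 406]);
  translate([297, 0, 0]) cube([34, 34, 406]);
  translate([0, 258, 0]) cube([34, 34, 406]);
  translate([297, 258, 0]) cube([34, 34, 406]);
}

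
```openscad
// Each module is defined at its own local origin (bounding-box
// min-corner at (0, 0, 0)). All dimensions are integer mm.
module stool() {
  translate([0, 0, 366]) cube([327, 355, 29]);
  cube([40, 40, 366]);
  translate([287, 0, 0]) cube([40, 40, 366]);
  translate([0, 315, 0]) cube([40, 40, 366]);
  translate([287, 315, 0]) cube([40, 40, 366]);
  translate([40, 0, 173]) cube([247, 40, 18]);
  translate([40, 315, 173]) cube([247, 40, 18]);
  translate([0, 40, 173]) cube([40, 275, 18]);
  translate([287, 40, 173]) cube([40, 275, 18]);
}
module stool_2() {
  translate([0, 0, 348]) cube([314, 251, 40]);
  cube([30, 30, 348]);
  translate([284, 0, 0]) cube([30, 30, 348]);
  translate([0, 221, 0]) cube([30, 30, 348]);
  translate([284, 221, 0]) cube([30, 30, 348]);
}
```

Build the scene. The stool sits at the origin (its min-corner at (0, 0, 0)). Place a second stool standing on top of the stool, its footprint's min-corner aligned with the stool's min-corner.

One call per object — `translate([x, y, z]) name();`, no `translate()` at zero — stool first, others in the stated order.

stool();
translate([0, 0, 395]) stool_2();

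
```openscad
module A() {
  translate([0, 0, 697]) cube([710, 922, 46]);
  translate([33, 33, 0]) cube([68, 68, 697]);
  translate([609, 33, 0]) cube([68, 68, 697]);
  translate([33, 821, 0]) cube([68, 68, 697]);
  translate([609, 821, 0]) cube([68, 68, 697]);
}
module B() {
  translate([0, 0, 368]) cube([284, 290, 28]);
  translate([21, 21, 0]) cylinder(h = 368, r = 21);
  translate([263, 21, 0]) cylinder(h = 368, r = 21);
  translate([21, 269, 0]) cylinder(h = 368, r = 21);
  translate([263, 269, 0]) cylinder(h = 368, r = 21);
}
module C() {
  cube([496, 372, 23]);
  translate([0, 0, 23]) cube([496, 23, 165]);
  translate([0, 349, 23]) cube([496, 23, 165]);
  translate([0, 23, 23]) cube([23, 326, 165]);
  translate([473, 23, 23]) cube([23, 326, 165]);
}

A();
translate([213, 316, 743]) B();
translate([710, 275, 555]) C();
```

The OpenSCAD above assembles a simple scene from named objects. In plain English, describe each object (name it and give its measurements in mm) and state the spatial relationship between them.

A is a rectangular dining table. The top is 710×922×46 mm with its upper surface at z = 743 mm. It stands on four 68×68 mm square legs, each inset 33 mm from the nearest pair of top edges, running from the floor to the underside of the top.

B is a four-legged stool. The seat is a 284×290×28 mm slab whose top surface is at z = 396 mm; four round legs, each 42 mm in diameter, run from the floor (z = 0) to the underside of the seat, each leg's axis is inset half a diameter from the nearest pair of seat edges (so the leg's bounding box is flush with the corner).

C is an open-topped rectangular box: outside dimensions 496×372×188 mm, with a uniform wall and base thickness of 23 mm. The base is a full 496×372 slab on the floor; four walls sit on top of the base. The front and back walls (the −y and +y sides) span the full width; the two side walls fit between them.

The stool is on top of the table, centred. The open box is beside the table with their tops flush at z = 743.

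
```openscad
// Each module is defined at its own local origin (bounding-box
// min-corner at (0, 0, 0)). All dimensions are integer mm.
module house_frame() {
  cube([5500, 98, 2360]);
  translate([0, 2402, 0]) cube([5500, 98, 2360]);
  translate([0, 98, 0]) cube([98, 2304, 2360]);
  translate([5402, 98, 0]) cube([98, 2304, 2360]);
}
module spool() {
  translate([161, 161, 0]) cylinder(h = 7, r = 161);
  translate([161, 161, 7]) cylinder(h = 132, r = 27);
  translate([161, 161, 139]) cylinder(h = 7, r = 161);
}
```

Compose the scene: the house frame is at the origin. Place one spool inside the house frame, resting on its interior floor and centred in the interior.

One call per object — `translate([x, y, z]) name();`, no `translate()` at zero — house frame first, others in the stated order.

house_frame();
translate([2589, 1089, 0]) spool();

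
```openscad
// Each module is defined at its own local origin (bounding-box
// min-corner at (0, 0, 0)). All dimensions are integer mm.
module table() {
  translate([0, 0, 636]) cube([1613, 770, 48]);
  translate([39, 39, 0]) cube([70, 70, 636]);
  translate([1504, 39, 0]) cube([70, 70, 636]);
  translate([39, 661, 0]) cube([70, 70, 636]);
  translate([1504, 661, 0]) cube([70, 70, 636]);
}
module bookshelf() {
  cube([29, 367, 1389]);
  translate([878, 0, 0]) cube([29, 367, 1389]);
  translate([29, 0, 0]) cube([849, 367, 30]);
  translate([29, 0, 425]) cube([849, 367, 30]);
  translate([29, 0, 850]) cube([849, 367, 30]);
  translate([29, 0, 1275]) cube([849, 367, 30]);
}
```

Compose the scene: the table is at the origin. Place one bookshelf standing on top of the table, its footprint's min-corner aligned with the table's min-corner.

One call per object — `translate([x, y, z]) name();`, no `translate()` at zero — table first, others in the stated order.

table();
translate([0, 0, 684]) bookshelf();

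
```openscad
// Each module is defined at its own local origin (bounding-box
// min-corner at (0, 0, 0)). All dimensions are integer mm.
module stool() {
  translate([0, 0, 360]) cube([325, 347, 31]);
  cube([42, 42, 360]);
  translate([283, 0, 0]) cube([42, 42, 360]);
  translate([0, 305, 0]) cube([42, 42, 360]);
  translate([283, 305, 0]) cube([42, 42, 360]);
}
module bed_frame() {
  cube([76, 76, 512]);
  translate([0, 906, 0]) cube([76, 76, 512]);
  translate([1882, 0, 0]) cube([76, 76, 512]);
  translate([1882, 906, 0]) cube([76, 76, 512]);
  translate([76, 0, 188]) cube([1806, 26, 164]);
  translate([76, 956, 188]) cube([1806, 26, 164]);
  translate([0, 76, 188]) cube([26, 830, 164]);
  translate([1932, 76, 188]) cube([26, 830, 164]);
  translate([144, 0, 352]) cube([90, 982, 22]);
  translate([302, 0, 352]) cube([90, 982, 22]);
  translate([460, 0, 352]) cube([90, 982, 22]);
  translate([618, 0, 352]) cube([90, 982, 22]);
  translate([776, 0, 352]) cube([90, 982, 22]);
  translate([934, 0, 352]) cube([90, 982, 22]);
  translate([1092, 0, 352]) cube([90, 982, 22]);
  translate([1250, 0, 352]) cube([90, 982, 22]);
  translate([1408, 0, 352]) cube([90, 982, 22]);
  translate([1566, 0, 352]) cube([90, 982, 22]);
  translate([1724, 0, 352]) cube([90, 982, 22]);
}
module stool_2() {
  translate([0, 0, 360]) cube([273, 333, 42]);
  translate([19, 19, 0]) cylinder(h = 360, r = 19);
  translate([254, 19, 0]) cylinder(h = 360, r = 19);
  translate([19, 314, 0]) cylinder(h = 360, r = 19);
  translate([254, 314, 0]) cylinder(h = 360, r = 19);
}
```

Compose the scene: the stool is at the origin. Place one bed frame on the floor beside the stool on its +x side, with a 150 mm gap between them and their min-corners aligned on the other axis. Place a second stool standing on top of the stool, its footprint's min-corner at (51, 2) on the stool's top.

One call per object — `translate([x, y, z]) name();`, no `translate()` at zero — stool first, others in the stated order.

stool();
translate([475, 0, 0]) bed_frame();
translate([51, 2, 391]) stool_2();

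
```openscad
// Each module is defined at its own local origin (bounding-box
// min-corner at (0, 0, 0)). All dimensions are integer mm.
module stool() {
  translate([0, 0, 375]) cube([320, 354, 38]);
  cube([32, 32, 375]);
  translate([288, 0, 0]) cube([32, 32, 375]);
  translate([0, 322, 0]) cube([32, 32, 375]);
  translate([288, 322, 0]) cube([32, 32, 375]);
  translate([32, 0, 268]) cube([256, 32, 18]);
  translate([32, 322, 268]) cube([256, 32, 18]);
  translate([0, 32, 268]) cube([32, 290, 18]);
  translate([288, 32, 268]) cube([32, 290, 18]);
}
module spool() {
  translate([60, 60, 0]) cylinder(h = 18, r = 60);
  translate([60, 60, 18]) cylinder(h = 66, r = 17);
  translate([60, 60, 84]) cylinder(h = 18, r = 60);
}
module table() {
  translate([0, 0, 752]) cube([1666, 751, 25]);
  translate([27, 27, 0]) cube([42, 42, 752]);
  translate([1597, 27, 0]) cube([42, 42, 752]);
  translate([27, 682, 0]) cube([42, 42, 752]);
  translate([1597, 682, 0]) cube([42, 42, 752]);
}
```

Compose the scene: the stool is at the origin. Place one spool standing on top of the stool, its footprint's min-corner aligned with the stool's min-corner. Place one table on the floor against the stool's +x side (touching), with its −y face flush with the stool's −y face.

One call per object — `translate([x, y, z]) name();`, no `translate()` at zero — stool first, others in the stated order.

stool();
translate([0, 0, 413]) spool();
translate([320, 0, 0]) table();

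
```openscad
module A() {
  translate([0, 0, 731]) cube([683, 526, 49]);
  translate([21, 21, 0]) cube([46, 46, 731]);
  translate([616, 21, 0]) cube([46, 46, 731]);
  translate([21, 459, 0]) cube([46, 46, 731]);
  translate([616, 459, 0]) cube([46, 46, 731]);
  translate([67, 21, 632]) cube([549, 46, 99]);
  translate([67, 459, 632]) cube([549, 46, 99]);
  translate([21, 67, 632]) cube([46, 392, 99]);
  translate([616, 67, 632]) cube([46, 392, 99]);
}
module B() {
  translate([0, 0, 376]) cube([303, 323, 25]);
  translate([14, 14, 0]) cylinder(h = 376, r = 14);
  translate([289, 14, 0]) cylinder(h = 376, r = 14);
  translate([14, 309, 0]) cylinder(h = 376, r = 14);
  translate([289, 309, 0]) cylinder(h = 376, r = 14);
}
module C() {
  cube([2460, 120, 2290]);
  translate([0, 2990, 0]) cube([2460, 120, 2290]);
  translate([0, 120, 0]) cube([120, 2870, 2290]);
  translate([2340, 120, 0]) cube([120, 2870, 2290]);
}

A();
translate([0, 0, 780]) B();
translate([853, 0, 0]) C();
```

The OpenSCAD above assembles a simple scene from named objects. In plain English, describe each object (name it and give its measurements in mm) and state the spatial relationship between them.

A is a rectangular dining table. The top is 683×526×49 mm with its upper surface at z = 780 mm. It stands on four 46×46 mm square legs, each inset 21 mm from the nearest pair of top edges, running from the floor to the underside of the top. Four apron rails, 46 mm thick and 99 mm tall, run between adjacent legs with their top edges flush with the underside of the top and their outer faces flush with the legs' outer faces.

B is a simple wooden stool: a rectangular seat 303 mm (x) by 323 mm (y), 25 mm thick, top face at z = 401 mm, on four round legs, each 28 mm in diameter. The legs rest on z = 0, each leg's axis is inset half a diameter from the nearest pair of seat edges (so the leg's bounding box is flush with the corner).

C is a box-shaped house frame (walls only): outside footprint 2460×3110 mm, wall height 2290 mm, wall thickness 120 mm. The two y-facing walls run the full x-width; the two x-facing walls fit between the inner faces of the y-facing walls.

The stool is on top of the table. The house frame is on the floor beside the table on its +x side.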